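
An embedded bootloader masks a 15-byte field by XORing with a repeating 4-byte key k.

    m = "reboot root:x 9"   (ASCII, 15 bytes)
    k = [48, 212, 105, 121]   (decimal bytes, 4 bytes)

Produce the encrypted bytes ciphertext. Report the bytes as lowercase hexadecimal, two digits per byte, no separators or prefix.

42b10b165fa0490b5fbb1d4348f450

The 4-byte key repeats, so the effective keystream is 30 d4 69 79 30 d4 69 79 30 d4 69 79 30 d4 69.
byte 0: 72 ^ 30 = 42
byte 1: 65 ^ d4 = b1
byte 2: 62 ^ 69 = 0b
byte 3: 6f ^ 79 = 16
byte 4: 6f ^ 30 = 5f
byte 5: 74 ^ d4 = a0
byte 6: 20 ^ 69 = 49
byte 7: 72 ^ 79 = 0b
byte 8: 6f ^ 30 = 5f
byte 9: 6f ^ d4 = bb
byte 10: 74 ^ 69 = 1d
byte 11: 3a ^ 79 = 43
byte 12: 78 ^ 30 = 48
byte 13: 20 ^ d4 = f4
byte 14: 39 ^ 69 = 50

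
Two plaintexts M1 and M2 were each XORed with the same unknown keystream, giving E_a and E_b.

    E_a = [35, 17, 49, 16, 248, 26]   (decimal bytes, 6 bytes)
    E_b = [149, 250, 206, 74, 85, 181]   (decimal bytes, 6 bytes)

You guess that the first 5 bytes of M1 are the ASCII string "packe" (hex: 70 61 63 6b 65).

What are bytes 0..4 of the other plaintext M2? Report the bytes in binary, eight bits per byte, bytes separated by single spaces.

First, E_a ⊕ E_b = (M1 ⊕ K) ⊕ (M2 ⊕ K) = M1 ⊕ M2, so the key drops out. Then M2 = (M1 ⊕ M2) ⊕ M1 over the first 5 bytes.
byte 0: (23 xor 95) xor 70 = b6 xor 70 = c6
byte 1: (11 xor fa) xor 61 = eb xor 61 = 8a
byte 2: (31 xor ce) xor 63 = ff xor 63 = 9c
byte 3: (10 xor 4a) xor 6b = 5a xor 6b = 31
byte 4: (f8 xor 55) xor 65 = ad xor 65 = c8

11000110 10001010 10011100 00110001 11001000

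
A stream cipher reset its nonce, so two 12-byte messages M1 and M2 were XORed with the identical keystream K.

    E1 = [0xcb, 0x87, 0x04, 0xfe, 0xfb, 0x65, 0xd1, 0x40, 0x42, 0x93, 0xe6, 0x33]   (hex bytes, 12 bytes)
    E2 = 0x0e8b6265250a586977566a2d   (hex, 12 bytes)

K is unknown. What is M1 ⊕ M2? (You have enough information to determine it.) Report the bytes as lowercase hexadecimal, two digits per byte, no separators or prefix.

c50c669bde6f892935c58c1e

E1 ⊕ E2 = (M1 ⊕ K) ⊕ (M2 ⊕ K) = M1 ⊕ M2 — the shared key cancels under XOR.
203 XOR  14 = 197
135 XOR 139 =  12
  4 XOR  98 = 102
254 XOR 101 = 155
251 XOR  37 = 222
101 XOR  10 = 111
209 XOR  88 = 137
 64 XOR 105 =  41
 66 XOR 119 =  53
147 XOR  86 = 197
230 XOR 106 = 140
 51 XOR  45 =  30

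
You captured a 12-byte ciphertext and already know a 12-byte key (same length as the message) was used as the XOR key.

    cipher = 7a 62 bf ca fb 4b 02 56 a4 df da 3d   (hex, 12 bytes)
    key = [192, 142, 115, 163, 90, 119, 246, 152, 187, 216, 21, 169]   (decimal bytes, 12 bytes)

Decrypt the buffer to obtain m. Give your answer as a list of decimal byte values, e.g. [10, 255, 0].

[186, 236, 204, 105, 161, 60, 244, 206, 31, 7, 207, 148]

7a ^ c0 = ba
62 ^ 8e = ec
bf ^ 73 = cc
ca ^ a3 = 69
fb ^ 5a = a1
4b ^ 77 = 3c
02 ^ f6 = f4
56 ^ 98 = ce
a4 ^ bb = 1f
df ^ d8 = 07
da ^ 15 = cf
3d ^ a9 = 94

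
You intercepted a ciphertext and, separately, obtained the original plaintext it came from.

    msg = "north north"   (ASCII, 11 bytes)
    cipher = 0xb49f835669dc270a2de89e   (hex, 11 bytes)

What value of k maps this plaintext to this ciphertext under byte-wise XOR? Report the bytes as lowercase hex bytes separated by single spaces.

Since cipher = msg ⊕ k, XORing both sides with msg gives k = msg ⊕ cipher.
byte 0: 01101110 XOR 10110100 = 11011010
byte 1: 01101111 XOR 10011111 = 11110000
byte 2: 01110010 XOR 10000011 = 11110001
byte 3: 01110100 XOR 01010110 = 00100010
byte 4: 01101000 XOR 01101001 = 00000001
byte 5: 00100000 XOR 11011100 = 11111100
byte 6: 01101110 XOR 00100111 = 01001001
byte 7: 01101111 XOR 00001010 = 01100101
byte 8: 01110010 XOR 00101101 = 01011111
byte 9: 01110100 XOR 11101000 = 10011100
byte 10: 01101000 XOR 10011110 = 11110110

da f0 f1 22 01 fc 49 65 5f 9c f6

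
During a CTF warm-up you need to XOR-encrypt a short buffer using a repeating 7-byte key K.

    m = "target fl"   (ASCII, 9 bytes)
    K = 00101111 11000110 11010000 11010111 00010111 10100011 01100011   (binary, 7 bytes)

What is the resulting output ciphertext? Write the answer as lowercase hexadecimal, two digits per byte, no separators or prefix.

The 7-byte key repeats, so the effective keystream is 2f c6 d0 d7 17 a3 63 2f c6.
byte 0: 74 XOR 2f = 5b
byte 1: 61 XOR c6 = a7
byte 2: 72 XOR d0 = a2
byte 3: 67 XOR d7 = b0
byte 4: 65 XOR 17 = 72
byte 5: 74 XOR a3 = d7
byte 6: 20 XOR 63 = 43
byte 7: 66 XOR 2f = 49
byte 8: 6c XOR c6 = aa

5ba7a2b072d74349aa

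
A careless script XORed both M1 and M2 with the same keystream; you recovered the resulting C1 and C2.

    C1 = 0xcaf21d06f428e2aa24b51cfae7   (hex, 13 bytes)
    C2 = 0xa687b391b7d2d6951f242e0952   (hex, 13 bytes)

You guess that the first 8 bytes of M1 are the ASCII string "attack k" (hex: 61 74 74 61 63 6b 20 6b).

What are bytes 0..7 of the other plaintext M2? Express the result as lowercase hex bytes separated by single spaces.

First, C1 ⊕ C2 = (M1 ⊕ K) ⊕ (M2 ⊕ K) = M1 ⊕ M2, so the key drops out. Then M2 = (M1 ⊕ M2) ⊕ M1 over the first 8 bytes.
byte 0: (ca xor a6) xor 61 = 6c xor 61 = 0d
byte 1: (f2 xor 87) xor 74 = 75 xor 74 = 01
byte 2: (1d xor b3) xor 74 = ae xor 74 = da
byte 3: (06 xor 91) xor 61 = 97 xor 61 = f6
byte 4: (f4 xor b7) xor 63 = 43 xor 63 = 20
byte 5: (28 xor d2) xor 6b = fa xor 6b = 91
byte 6: (e2 xor d6) xor 20 = 34 xor 20 = 14
byte 7: (aa xor 95) xor 6b = 3f xor 6b = 54

0d 01 da f6 20 91 14 54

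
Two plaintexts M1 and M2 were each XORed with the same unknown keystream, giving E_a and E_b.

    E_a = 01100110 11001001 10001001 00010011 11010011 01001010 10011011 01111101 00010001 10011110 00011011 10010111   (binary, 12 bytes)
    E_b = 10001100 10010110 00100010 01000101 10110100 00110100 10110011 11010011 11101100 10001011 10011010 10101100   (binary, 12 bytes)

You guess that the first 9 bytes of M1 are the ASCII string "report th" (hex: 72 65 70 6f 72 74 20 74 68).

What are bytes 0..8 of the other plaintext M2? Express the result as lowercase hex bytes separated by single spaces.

First, E_a ⊕ E_b = (M1 ⊕ K) ⊕ (M2 ⊕ K) = M1 ⊕ M2, so the key drops out. Then M2 = (M1 ⊕ M2) ⊕ M1 over the first 9 bytes.
byte 0: (66 ⊕ 8c) ⊕ 72 = ea ⊕ 72 = 98
byte 1: (c9 ⊕ 96) ⊕ 65 = 5f ⊕ 65 = 3a
byte 2: (89 ⊕ 22) ⊕ 70 = ab ⊕ 70 = db
byte 3: (13 ⊕ 45) ⊕ 6f = 56 ⊕ 6f = 39
byte 4: (d3 ⊕ b4) ⊕ 72 = 67 ⊕ 72 = 15
byte 5: (4a ⊕ 34) ⊕ 74 = 7e ⊕ 74 = 0a
byte 6: (9b ⊕ b3) ⊕ 20 = 28 ⊕ 20 = 08
byte 7: (7d ⊕ d3) ⊕ 74 = ae ⊕ 74 = da
byte 8: (11 ⊕ ec) ⊕ 68 = fd ⊕ 68 = 95

98 3a db 39 15 0a 08 da 95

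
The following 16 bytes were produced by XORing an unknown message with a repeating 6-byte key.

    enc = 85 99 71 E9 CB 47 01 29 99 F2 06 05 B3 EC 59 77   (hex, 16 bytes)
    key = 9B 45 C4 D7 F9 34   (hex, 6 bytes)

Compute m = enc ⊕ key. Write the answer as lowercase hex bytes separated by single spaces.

1e dc b5 3e 32 73 9a 6c 5d 25 ff 31 28 a9 9d a0

The 6-byte key repeats, so the effective keystream is 9b 45 c4 d7 f9 34 9b 45 c4 d7 f9 34 9b 45 c4 d7.
byte 0: 85 ⊕ 9b = 1e
byte 1: 99 ⊕ 45 = dc
byte 2: 71 ⊕ c4 = b5
byte 3: e9 ⊕ d7 = 3e
byte 4: cb ⊕ f9 = 32
byte 5: 47 ⊕ 34 = 73
byte 6: 01 ⊕ 9b = 9a
byte 7: 29 ⊕ 45 = 6c
byte 8: 99 ⊕ c4 = 5d
byte 9: f2 ⊕ d7 = 25
byte 10: 06 ⊕ f9 = ff
byte 11: 05 ⊕ 34 = 31
byte 12: b3 ⊕ 9b = 28
byte 13: ec ⊕ 45 = a9
byte 14: 59 ⊕ c4 = 9d
byte 15: 77 ⊕ d7 = a0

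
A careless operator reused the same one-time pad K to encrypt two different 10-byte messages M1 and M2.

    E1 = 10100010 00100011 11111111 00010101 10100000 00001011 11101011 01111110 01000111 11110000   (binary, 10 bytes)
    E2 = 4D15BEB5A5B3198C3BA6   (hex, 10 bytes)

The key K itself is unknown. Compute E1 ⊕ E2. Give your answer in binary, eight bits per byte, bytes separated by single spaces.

11101111 00110110 01000001 10100000 00000101 10111000 11110010 11110010 01111100 01010110

E1 ⊕ E2 = (M1 ⊕ K) ⊕ (M2 ⊕ K) = M1 ⊕ M2 — the shared key cancels under XOR.
a2 ⊕ 4d = ef
23 ⊕ 15 = 36
ff ⊕ be = 41
15 ⊕ b5 = a0
a0 ⊕ a5 = 05
0b ⊕ b3 = b8
eb ⊕ 19 = f2
7e ⊕ 8c = f2
47 ⊕ 3b = 7c
f0 ⊕ a6 = 56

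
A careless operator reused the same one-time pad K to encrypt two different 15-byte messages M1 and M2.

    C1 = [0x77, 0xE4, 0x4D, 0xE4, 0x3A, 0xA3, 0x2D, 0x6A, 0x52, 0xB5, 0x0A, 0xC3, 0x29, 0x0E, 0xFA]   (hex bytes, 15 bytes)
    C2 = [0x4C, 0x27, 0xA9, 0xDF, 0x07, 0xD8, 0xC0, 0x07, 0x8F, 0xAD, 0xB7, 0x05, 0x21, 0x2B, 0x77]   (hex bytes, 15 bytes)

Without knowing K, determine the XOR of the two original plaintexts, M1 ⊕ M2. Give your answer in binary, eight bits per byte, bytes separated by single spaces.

C1 ⊕ C2 = (M1 ⊕ K) ⊕ (M2 ⊕ K) = M1 ⊕ M2 — the shared key cancels under XOR.
byte 0: 119 xor  76 =  59
byte 1: 228 xor  39 = 195
byte 2:  77 xor 169 = 228
byte 3: 228 xor 223 =  59
byte 4:  58 xor   7 =  61
byte 5: 163 xor 216 = 123
byte 6:  45 xor 192 = 237
byte 7: 106 xor   7 = 109
byte 8:  82 xor 143 = 221
byte 9: 181 xor 173 =  24
byte 10:  10 xor 183 = 189
byte 11: 195 xor   5 = 198
byte 12:  41 xor  33 =   8
byte 13:  14 xor  43 =  37
byte 14: 250 xor 119 = 141

00111011 11000011 11100100 00111011 00111101 01111011 11101101 01101101 11011101 00011000 10111101 11000110 00001000 00100101 10001101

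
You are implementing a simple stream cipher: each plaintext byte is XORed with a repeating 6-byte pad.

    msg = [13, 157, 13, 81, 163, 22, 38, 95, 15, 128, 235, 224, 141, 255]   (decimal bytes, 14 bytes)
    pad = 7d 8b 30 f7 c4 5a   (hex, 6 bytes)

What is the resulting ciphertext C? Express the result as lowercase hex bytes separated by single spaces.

70 16 3d a6 67 4c 5b d4 3f 77 2f ba f0 74

The 6-byte key repeats, so the effective keystream is 7d 8b 30 f7 c4 5a 7d 8b 30 f7 c4 5a 7d 8b.
byte 0: 00001101 ^ 01111101 = 01110000
byte 1: 10011101 ^ 10001011 = 00010110
byte 2: 00001101 ^ 00110000 = 00111101
byte 3: 01010001 ^ 11110111 = 10100110
byte 4: 10100011 ^ 11000100 = 01100111
byte 5: 00010110 ^ 01011010 = 01001100
byte 6: 00100110 ^ 01111101 = 01011011
byte 7: 01011111 ^ 10001011 = 11010100
byte 8: 00001111 ^ 00110000 = 00111111
byte 9: 10000000 ^ 11110111 = 01110111
byte 10: 11101011 ^ 11000100 = 00101111
byte 11: 11100000 ^ 01011010 = 10111010
byte 12: 10001101 ^ 01111101 = 11110000
byte 13: 11111111 ^ 10001011 = 01110100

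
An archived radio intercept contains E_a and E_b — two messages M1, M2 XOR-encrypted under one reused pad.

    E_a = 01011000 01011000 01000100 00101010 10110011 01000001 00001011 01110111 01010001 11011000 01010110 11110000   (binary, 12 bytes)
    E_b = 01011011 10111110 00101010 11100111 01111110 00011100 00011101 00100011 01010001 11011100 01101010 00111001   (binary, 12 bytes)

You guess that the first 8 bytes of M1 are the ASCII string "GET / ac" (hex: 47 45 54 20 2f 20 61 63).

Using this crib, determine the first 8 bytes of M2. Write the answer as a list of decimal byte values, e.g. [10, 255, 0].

[68, 163, 58, 237, 226, 125, 119, 55]

First, E_a ⊕ E_b = (M1 ⊕ K) ⊕ (M2 ⊕ K) = M1 ⊕ M2, so the key drops out. Then M2 = (M1 ⊕ M2) ⊕ M1 over the first 8 bytes.
byte 0: (58 XOR 5b) XOR 47 = 03 XOR 47 = 44
byte 1: (58 XOR be) XOR 45 = e6 XOR 45 = a3
byte 2: (44 XOR 2a) XOR 54 = 6e XOR 54 = 3a
byte 3: (2a XOR e7) XOR 20 = cd XOR 20 = ed
byte 4: (b3 XOR 7e) XOR 2f = cd XOR 2f = e2
byte 5: (41 XOR 1c) XOR 20 = 5d XOR 20 = 7d
byte 6: (0b XOR 1d) XOR 61 = 16 XOR 61 = 77
byte 7: (77 XOR 23) XOR 63 = 54 XOR 63 = 37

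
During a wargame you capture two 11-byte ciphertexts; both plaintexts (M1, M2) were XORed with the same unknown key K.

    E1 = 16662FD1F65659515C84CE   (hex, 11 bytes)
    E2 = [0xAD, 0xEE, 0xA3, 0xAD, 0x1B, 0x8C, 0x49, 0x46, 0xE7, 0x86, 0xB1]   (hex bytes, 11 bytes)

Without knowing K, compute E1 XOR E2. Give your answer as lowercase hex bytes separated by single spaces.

E1 ⊕ E2 = (M1 ⊕ K) ⊕ (M2 ⊕ K) = M1 ⊕ M2 — the shared key cancels under XOR.
byte 0: 16 ^ ad = bb
byte 1: 66 ^ ee = 88
byte 2: 2f ^ a3 = 8c
byte 3: d1 ^ ad = 7c
byte 4: f6 ^ 1b = ed
byte 5: 56 ^ 8c = da
byte 6: 59 ^ 49 = 10
byte 7: 51 ^ 46 = 17
byte 8: 5c ^ e7 = bb
byte 9: 84 ^ 86 = 02
byte 10: ce ^ b1 = 7f

bb 88 8c 7c ed da 10 17 bb 02 7f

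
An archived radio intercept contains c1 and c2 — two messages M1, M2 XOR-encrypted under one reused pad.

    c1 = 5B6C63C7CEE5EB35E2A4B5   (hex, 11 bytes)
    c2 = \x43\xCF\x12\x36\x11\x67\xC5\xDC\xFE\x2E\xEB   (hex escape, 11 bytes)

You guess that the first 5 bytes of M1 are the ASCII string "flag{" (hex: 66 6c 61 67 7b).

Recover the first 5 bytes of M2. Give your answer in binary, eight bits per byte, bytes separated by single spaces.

01111110 11001111 00010000 10010110 10100100

First, c1 ⊕ c2 = (M1 ⊕ K) ⊕ (M2 ⊕ K) = M1 ⊕ M2, so the key drops out. Then M2 = (M1 ⊕ M2) ⊕ M1 over the first 5 bytes.
byte 0: (5b ^ 43) ^ 66 = 18 ^ 66 = 7e
byte 1: (6c ^ cf) ^ 6c = a3 ^ 6c = cf
byte 2: (63 ^ 12) ^ 61 = 71 ^ 61 = 10
byte 3: (c7 ^ 36) ^ 67 = f1 ^ 67 = 96
byte 4: (ce ^ 11) ^ 7b = df ^ 7b = a4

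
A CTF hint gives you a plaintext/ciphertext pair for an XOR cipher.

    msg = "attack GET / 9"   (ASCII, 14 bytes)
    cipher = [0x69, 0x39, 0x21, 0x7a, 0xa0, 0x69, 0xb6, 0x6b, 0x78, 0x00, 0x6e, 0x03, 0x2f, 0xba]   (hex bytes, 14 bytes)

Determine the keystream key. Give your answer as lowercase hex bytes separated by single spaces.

Since cipher = msg ⊕ key, XORing both sides with msg gives key = msg ⊕ cipher.
byte 0: 01100001 XOR 01101001 = 00001000
byte 1: 01110100 XOR 00111001 = 01001101
byte 2: 01110100 XOR 00100001 = 01010101
byte 3: 01100001 XOR 01111010 = 00011011
byte 4: 01100011 XOR 10100000 = 11000011
byte 5: 01101011 XOR 01101001 = 00000010
byte 6: 00100000 XOR 10110110 = 10010110
byte 7: 01000111 XOR 01101011 = 00101100
byte 8: 01000101 XOR 01111000 = 00111101
byte 9: 01010100 XOR 00000000 = 01010100
byte 10: 00100000 XOR 01101110 = 01001110
byte 11: 00101111 XOR 00000011 = 00101100
byte 12: 00100000 XOR 00101111 = 00001111
byte 13: 00111001 XOR 10111010 = 10000011

08 4d 55 1b c3 02 96 2c 3d 54 4e 2c 0f 83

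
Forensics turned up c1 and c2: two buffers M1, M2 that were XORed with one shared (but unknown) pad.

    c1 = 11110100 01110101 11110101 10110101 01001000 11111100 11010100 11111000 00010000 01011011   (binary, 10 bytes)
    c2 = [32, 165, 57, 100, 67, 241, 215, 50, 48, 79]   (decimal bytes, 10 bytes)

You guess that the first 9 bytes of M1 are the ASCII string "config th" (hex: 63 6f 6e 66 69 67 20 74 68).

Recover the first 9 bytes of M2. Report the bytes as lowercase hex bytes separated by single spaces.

b7 bf a2 b7 62 6a 23 be 48

First, c1 ⊕ c2 = (M1 ⊕ K) ⊕ (M2 ⊕ K) = M1 ⊕ M2, so the key drops out. Then M2 = (M1 ⊕ M2) ⊕ M1 over the first 9 bytes.
byte 0: (f4 xor 20) xor 63 = d4 xor 63 = b7
byte 1: (75 xor a5) xor 6f = d0 xor 6f = bf
byte 2: (f5 xor 39) xor 6e = cc xor 6e = a2
byte 3: (b5 xor 64) xor 66 = d1 xor 66 = b7
byte 4: (48 xor 43) xor 69 = 0b xor 69 = 62
byte 5: (fc xor f1) xor 67 = 0d xor 67 = 6a
byte 6: (d4 xor d7) xor 20 = 03 xor 20 = 23
byte 7: (f8 xor 32) xor 74 = ca xor 74 = be
byte 8: (10 xor 30) xor 68 = 20 xor 68 = 48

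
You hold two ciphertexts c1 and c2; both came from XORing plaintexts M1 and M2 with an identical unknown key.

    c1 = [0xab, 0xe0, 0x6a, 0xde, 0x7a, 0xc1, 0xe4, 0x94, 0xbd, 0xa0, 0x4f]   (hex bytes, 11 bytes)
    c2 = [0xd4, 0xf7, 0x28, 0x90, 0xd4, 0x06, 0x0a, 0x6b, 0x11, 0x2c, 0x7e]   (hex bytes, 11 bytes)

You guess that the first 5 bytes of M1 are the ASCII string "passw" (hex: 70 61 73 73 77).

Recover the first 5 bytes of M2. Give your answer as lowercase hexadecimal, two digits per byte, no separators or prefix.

First, c1 ⊕ c2 = (M1 ⊕ K) ⊕ (M2 ⊕ K) = M1 ⊕ M2, so the key drops out. Then M2 = (M1 ⊕ M2) ⊕ M1 over the first 5 bytes.
byte 0: (ab xor d4) xor 70 = 7f xor 70 = 0f
byte 1: (e0 xor f7) xor 61 = 17 xor 61 = 76
byte 2: (6a xor 28) xor 73 = 42 xor 73 = 31
byte 3: (de xor 90) xor 73 = 4e xor 73 = 3d
byte 4: (7a xor d4) xor 77 = ae xor 77 = d9

0f76313dd9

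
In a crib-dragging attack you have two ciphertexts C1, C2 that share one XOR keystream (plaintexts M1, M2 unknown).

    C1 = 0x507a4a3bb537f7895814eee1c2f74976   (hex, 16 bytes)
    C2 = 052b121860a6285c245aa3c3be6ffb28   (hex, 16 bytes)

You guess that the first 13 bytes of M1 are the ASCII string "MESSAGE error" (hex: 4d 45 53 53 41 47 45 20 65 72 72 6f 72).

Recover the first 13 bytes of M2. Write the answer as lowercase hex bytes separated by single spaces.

18 14 0b 70 94 d6 9a f5 19 3c 3f 4d 0e

First, C1 ⊕ C2 = (M1 ⊕ K) ⊕ (M2 ⊕ K) = M1 ⊕ M2, so the key drops out. Then M2 = (M1 ⊕ M2) ⊕ M1 over the first 13 bytes.
byte 0: (50 ⊕ 05) ⊕ 4d = 55 ⊕ 4d = 18
byte 1: (7a ⊕ 2b) ⊕ 45 = 51 ⊕ 45 = 14
byte 2: (4a ⊕ 12) ⊕ 53 = 58 ⊕ 53 = 0b
byte 3: (3b ⊕ 18) ⊕ 53 = 23 ⊕ 53 = 70
byte 4: (b5 ⊕ 60) ⊕ 41 = d5 ⊕ 41 = 94
byte 5: (37 ⊕ a6) ⊕ 47 = 91 ⊕ 47 = d6
byte 6: (f7 ⊕ 28) ⊕ 45 = df ⊕ 45 = 9a
byte 7: (89 ⊕ 5c) ⊕ 20 = d5 ⊕ 20 = f5
byte 8: (58 ⊕ 24) ⊕ 65 = 7c ⊕ 65 = 19
byte 9: (14 ⊕ 5a) ⊕ 72 = 4e ⊕ 72 = 3c
byte 10: (ee ⊕ a3) ⊕ 72 = 4d ⊕ 72 = 3f
byte 11: (e1 ⊕ c3) ⊕ 6f = 22 ⊕ 6f = 4d
byte 12: (c2 ⊕ be) ⊕ 72 = 7c ⊕ 72 = 0e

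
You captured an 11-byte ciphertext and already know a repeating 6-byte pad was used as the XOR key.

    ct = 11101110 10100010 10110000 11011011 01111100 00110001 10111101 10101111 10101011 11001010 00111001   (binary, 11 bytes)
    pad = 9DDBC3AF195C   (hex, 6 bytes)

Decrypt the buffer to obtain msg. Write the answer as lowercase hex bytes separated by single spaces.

The 6-byte key repeats, so the effective keystream is 9d db c3 af 19 5c 9d db c3 af 19.
byte 0: 11101110 xor 10011101 = 01110011
byte 1: 10100010 xor 11011011 = 01111001
byte 2: 10110000 xor 11000011 = 01110011
byte 3: 11011011 xor 10101111 = 01110100
byte 4: 01111100 xor 00011001 = 01100101
byte 5: 00110001 xor 01011100 = 01101101
byte 6: 10111101 xor 10011101 = 00100000
byte 7: 10101111 xor 11011011 = 01110100
byte 8: 10101011 xor 11000011 = 01101000
byte 9: 11001010 xor 10101111 = 01100101
byte 10: 00111001 xor 00011001 = 00100000

73 79 73 74 65 6d 20 74 68 65 20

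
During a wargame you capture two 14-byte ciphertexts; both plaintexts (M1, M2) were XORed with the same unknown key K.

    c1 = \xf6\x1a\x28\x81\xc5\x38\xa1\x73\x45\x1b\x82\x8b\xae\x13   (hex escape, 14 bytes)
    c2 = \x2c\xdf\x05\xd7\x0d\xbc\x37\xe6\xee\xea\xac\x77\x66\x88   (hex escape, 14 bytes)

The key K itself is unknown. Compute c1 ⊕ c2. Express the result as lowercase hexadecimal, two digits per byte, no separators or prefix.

c1 ⊕ c2 = (M1 ⊕ K) ⊕ (M2 ⊕ K) = M1 ⊕ M2 — the shared key cancels under XOR.
f6 ⊕ 2c = da
1a ⊕ df = c5
28 ⊕ 05 = 2d
81 ⊕ d7 = 56
c5 ⊕ 0d = c8
38 ⊕ bc = 84
a1 ⊕ 37 = 96
73 ⊕ e6 = 95
45 ⊕ ee = ab
1b ⊕ ea = f1
82 ⊕ ac = 2e
8b ⊕ 77 = fc
ae ⊕ 66 = c8
13 ⊕ 88 = 9b

dac52d56c8849695abf12efcc89b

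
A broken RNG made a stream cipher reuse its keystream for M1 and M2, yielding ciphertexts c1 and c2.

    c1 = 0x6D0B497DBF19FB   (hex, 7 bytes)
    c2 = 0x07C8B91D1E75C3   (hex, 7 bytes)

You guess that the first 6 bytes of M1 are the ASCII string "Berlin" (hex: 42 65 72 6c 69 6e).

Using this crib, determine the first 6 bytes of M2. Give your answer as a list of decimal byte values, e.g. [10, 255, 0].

[40, 166, 130, 12, 200, 2]

First, c1 ⊕ c2 = (M1 ⊕ K) ⊕ (M2 ⊕ K) = M1 ⊕ M2, so the key drops out. Then M2 = (M1 ⊕ M2) ⊕ M1 over the first 6 bytes.
byte 0: (6d ⊕ 07) ⊕ 42 = 6a ⊕ 42 = 28
byte 1: (0b ⊕ c8) ⊕ 65 = c3 ⊕ 65 = a6
byte 2: (49 ⊕ b9) ⊕ 72 = f0 ⊕ 72 = 82
byte 3: (7d ⊕ 1d) ⊕ 6c = 60 ⊕ 6c = 0c
byte 4: (bf ⊕ 1e) ⊕ 69 = a1 ⊕ 69 = c8
byte 5: (19 ⊕ 75) ⊕ 6e = 6c ⊕ 6e = 02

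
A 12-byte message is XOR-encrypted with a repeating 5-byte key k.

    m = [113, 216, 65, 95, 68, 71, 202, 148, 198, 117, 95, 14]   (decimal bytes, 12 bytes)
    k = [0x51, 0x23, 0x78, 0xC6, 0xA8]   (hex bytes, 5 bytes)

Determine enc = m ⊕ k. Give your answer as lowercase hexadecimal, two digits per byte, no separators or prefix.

20fb3999ec16e9ec00dd0e2d

The 5-byte key repeats, so the effective keystream is 51 23 78 c6 a8 51 23 78 c6 a8 51 23.
byte 0: 01110001 XOR 01010001 = 00100000
byte 1: 11011000 XOR 00100011 = 11111011
byte 2: 01000001 XOR 01111000 = 00111001
byte 3: 01011111 XOR 11000110 = 10011001
byte 4: 01000100 XOR 10101000 = 11101100
byte 5: 01000111 XOR 01010001 = 00010110
byte 6: 11001010 XOR 00100011 = 11101001
byte 7: 10010100 XOR 01111000 = 11101100
byte 8: 11000110 XOR 11000110 = 00000000
byte 9: 01110101 XOR 10101000 = 11011101
byte 10: 01011111 XOR 01010001 = 00001110
byte 11: 00001110 XOR 00100011 = 00101101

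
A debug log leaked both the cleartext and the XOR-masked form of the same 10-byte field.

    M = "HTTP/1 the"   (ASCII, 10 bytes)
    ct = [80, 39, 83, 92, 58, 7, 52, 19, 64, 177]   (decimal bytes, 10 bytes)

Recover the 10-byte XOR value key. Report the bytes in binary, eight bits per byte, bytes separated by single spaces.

00011000 01110011 00000111 00001100 00010101 00110110 00010100 01100111 00101000 11010100

Since ct = M ⊕ key, XORing both sides with M gives key = M ⊕ ct.
48 xor 50 = 18
54 xor 27 = 73
54 xor 53 = 07
50 xor 5c = 0c
2f xor 3a = 15
31 xor 07 = 36
20 xor 34 = 14
74 xor 13 = 67
68 xor 40 = 28
65 xor b1 = d4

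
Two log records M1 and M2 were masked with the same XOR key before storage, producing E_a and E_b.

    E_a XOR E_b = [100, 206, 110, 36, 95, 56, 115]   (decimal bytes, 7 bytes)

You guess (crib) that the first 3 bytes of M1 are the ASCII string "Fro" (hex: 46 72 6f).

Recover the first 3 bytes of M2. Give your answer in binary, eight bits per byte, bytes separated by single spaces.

00100010 10111100 00000001

Since E_a ⊕ E_b = M1 ⊕ M2, XORing with the guessed M1 bytes yields the corresponding M2 bytes: M2 = (E_a ⊕ E_b) ⊕ M1.
64 xor 46 = 22
ce xor 72 = bc
6e xor 6f = 01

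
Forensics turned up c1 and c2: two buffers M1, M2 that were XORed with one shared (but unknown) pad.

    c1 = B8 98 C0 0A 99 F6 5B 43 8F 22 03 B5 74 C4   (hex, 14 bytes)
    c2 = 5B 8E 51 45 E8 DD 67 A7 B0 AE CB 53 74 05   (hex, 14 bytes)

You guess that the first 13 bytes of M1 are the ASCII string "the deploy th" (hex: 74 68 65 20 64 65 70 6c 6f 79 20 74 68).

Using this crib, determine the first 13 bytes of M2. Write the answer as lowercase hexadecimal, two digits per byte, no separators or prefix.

First, c1 ⊕ c2 = (M1 ⊕ K) ⊕ (M2 ⊕ K) = M1 ⊕ M2, so the key drops out. Then M2 = (M1 ⊕ M2) ⊕ M1 over the first 13 bytes.
byte 0: (b8 ⊕ 5b) ⊕ 74 = e3 ⊕ 74 = 97
byte 1: (98 ⊕ 8e) ⊕ 68 = 16 ⊕ 68 = 7e
byte 2: (c0 ⊕ 51) ⊕ 65 = 91 ⊕ 65 = f4
byte 3: (0a ⊕ 45) ⊕ 20 = 4f ⊕ 20 = 6f
byte 4: (99 ⊕ e8) ⊕ 64 = 71 ⊕ 64 = 15
byte 5: (f6 ⊕ dd) ⊕ 65 = 2b ⊕ 65 = 4e
byte 6: (5b ⊕ 67) ⊕ 70 = 3c ⊕ 70 = 4c
byte 7: (43 ⊕ a7) ⊕ 6c = e4 ⊕ 6c = 88
byte 8: (8f ⊕ b0) ⊕ 6f = 3f ⊕ 6f = 50
byte 9: (22 ⊕ ae) ⊕ 79 = 8c ⊕ 79 = f5
byte 10: (03 ⊕ cb) ⊕ 20 = c8 ⊕ 20 = e8
byte 11: (b5 ⊕ 53) ⊕ 74 = e6 ⊕ 74 = 92
byte 12: (74 ⊕ 74) ⊕ 68 = 00 ⊕ 68 = 68

977ef46f154e4c8850f5e89268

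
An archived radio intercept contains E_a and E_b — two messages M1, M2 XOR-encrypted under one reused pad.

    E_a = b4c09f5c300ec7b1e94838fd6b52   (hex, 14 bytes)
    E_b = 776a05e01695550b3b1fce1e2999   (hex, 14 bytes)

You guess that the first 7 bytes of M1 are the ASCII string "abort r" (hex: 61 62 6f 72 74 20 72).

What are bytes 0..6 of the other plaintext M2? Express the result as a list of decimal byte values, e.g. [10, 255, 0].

[162, 200, 245, 206, 82, 187, 224]

First, E_a ⊕ E_b = (M1 ⊕ K) ⊕ (M2 ⊕ K) = M1 ⊕ M2, so the key drops out. Then M2 = (M1 ⊕ M2) ⊕ M1 over the first 7 bytes.
byte 0: (b4 ⊕ 77) ⊕ 61 = c3 ⊕ 61 = a2
byte 1: (c0 ⊕ 6a) ⊕ 62 = aa ⊕ 62 = c8
byte 2: (9f ⊕ 05) ⊕ 6f = 9a ⊕ 6f = f5
byte 3: (5c ⊕ e0) ⊕ 72 = bc ⊕ 72 = ce
byte 4: (30 ⊕ 16) ⊕ 74 = 26 ⊕ 74 = 52
byte 5: (0e ⊕ 95) ⊕ 20 = 9b ⊕ 20 = bb
byte 6: (c7 ⊕ 55) ⊕ 72 = 92 ⊕ 72 = e0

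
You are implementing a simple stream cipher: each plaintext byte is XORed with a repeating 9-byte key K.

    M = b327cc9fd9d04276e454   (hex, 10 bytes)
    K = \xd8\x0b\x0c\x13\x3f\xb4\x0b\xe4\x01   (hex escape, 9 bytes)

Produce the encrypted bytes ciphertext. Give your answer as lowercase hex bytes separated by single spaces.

The 9-byte key repeats, so the effective keystream is d8 0b 0c 13 3f b4 0b e4 01 d8.
byte 0: 179 ⊕ 216 = 107
byte 1:  39 ⊕  11 =  44
byte 2: 204 ⊕  12 = 192
byte 3: 159 ⊕  19 = 140
byte 4: 217 ⊕  63 = 230
byte 5: 208 ⊕ 180 = 100
byte 6:  66 ⊕  11 =  73
byte 7: 118 ⊕ 228 = 146
byte 8: 228 ⊕   1 = 229
byte 9:  84 ⊕ 216 = 140

6b 2c c0 8c e6 64 49 92 e5 8c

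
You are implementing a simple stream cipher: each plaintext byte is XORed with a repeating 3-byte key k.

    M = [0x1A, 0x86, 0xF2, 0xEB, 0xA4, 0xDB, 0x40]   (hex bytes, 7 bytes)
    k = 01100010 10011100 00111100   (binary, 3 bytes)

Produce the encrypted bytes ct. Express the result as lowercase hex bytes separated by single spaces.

The 3-byte key repeats, so the effective keystream is 62 9c 3c 62 9c 3c 62.
byte 0: 1a XOR 62 = 78
byte 1: 86 XOR 9c = 1a
byte 2: f2 XOR 3c = ce
byte 3: eb XOR 62 = 89
byte 4: a4 XOR 9c = 38
byte 5: db XOR 3c = e7
byte 6: 40 XOR 62 = 22

78 1a ce 89 38 e7 22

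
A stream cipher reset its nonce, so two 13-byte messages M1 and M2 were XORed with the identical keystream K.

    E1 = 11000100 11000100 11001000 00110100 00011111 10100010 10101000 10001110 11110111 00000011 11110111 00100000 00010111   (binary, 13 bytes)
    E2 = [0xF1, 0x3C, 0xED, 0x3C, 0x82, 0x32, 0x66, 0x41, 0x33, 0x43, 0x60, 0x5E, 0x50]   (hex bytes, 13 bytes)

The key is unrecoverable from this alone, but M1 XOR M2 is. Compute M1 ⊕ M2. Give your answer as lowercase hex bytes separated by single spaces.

E1 ⊕ E2 = (M1 ⊕ K) ⊕ (M2 ⊕ K) = M1 ⊕ M2 — the shared key cancels under XOR.
196 ⊕ 241 =  53
196 ⊕  60 = 248
200 ⊕ 237 =  37
 52 ⊕  60 =   8
 31 ⊕ 130 = 157
162 ⊕  50 = 144
168 ⊕ 102 = 206
142 ⊕  65 = 207
247 ⊕  51 = 196
  3 ⊕  67 =  64
247 ⊕  96 = 151
 32 ⊕  94 = 126
 23 ⊕  80 =  71

35 f8 25 08 9d 90 ce cf c4 40 97 7e 47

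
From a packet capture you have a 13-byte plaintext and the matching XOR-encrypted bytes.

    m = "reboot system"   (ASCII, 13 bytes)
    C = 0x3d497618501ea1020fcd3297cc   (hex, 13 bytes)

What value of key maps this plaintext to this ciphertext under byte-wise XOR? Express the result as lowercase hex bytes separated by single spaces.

Since C = m ⊕ key, XORing both sides with m gives key = m ⊕ C.
72 ⊕ 3d = 4f
65 ⊕ 49 = 2c
62 ⊕ 76 = 14
6f ⊕ 18 = 77
6f ⊕ 50 = 3f
74 ⊕ 1e = 6a
20 ⊕ a1 = 81
73 ⊕ 02 = 71
79 ⊕ 0f = 76
73 ⊕ cd = be
74 ⊕ 32 = 46
65 ⊕ 97 = f2
6d ⊕ cc = a1

4f 2c 14 77 3f 6a 81 71 76 be 46 f2 a1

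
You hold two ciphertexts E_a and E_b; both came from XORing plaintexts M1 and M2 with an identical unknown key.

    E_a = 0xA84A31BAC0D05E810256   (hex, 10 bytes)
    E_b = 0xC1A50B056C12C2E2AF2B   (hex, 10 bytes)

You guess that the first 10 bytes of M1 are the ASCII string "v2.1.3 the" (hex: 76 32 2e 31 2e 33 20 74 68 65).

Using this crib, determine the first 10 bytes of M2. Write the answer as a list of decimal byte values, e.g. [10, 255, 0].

First, E_a ⊕ E_b = (M1 ⊕ K) ⊕ (M2 ⊕ K) = M1 ⊕ M2, so the key drops out. Then M2 = (M1 ⊕ M2) ⊕ M1 over the first 10 bytes.
byte 0: (a8 XOR c1) XOR 76 = 69 XOR 76 = 1f
byte 1: (4a XOR a5) XOR 32 = ef XOR 32 = dd
byte 2: (31 XOR 0b) XOR 2e = 3a XOR 2e = 14
byte 3: (ba XOR 05) XOR 31 = bf XOR 31 = 8e
byte 4: (c0 XOR 6c) XOR 2e = ac XOR 2e = 82
byte 5: (d0 XOR 12) XOR 33 = c2 XOR 33 = f1
byte 6: (5e XOR c2) XOR 20 = 9c XOR 20 = bc
byte 7: (81 XOR e2) XOR 74 = 63 XOR 74 = 17
byte 8: (02 XOR af) XOR 68 = ad XOR 68 = c5
byte 9: (56 XOR 2b) XOR 65 = 7d XOR 65 = 18

[31, 221, 20, 142, 130, 241, 188, 23, 197, 24]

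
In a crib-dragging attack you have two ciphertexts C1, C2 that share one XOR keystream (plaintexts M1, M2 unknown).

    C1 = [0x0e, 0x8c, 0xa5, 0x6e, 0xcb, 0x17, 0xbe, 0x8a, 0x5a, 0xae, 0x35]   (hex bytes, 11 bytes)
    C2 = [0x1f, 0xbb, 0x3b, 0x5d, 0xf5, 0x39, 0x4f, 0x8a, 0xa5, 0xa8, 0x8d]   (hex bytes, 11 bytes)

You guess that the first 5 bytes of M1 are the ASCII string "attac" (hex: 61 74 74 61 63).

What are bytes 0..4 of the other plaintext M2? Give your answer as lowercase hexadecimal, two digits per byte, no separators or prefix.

First, C1 ⊕ C2 = (M1 ⊕ K) ⊕ (M2 ⊕ K) = M1 ⊕ M2, so the key drops out. Then M2 = (M1 ⊕ M2) ⊕ M1 over the first 5 bytes.
byte 0: (0e ^ 1f) ^ 61 = 11 ^ 61 = 70
byte 1: (8c ^ bb) ^ 74 = 37 ^ 74 = 43
byte 2: (a5 ^ 3b) ^ 74 = 9e ^ 74 = ea
byte 3: (6e ^ 5d) ^ 61 = 33 ^ 61 = 52
byte 4: (cb ^ f5) ^ 63 = 3e ^ 63 = 5d

7043ea525d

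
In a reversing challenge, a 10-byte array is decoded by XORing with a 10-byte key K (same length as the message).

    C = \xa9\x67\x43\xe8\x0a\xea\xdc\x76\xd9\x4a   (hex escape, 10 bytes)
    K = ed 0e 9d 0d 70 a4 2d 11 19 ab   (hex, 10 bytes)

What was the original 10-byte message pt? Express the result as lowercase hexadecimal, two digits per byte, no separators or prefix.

a9 xor ed = 44
67 xor 0e = 69
43 xor 9d = de
e8 xor 0d = e5
0a xor 70 = 7a
ea xor a4 = 4e
dc xor 2d = f1
76 xor 11 = 67
d9 xor 19 = c0
4a xor ab = e1

4469dee57a4ef167c0e1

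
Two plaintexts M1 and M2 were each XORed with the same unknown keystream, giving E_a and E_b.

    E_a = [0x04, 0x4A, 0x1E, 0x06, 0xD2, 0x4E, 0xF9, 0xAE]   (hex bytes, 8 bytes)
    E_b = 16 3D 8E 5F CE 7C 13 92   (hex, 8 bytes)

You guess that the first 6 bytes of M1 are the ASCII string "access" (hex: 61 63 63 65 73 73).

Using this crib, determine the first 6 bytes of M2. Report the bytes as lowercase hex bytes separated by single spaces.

73 14 f3 3c 6f 41

First, E_a ⊕ E_b = (M1 ⊕ K) ⊕ (M2 ⊕ K) = M1 ⊕ M2, so the key drops out. Then M2 = (M1 ⊕ M2) ⊕ M1 over the first 6 bytes.
byte 0: (04 ⊕ 16) ⊕ 61 = 12 ⊕ 61 = 73
byte 1: (4a ⊕ 3d) ⊕ 63 = 77 ⊕ 63 = 14
byte 2: (1e ⊕ 8e) ⊕ 63 = 90 ⊕ 63 = f3
byte 3: (06 ⊕ 5f) ⊕ 65 = 59 ⊕ 65 = 3c
byte 4: (d2 ⊕ ce) ⊕ 73 = 1c ⊕ 73 = 6f
byte 5: (4e ⊕ 7c) ⊕ 73 = 32 ⊕ 73 = 41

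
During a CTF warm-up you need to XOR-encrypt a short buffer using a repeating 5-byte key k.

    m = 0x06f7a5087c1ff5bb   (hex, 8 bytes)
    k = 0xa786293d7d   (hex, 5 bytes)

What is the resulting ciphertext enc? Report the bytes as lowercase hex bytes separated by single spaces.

The 5-byte key repeats, so the effective keystream is a7 86 29 3d 7d a7 86 29.
byte 0: 06 ⊕ a7 = a1
byte 1: f7 ⊕ 86 = 71
byte 2: a5 ⊕ 29 = 8c
byte 3: 08 ⊕ 3d = 35
byte 4: 7c ⊕ 7d = 01
byte 5: 1f ⊕ a7 = b8
byte 6: f5 ⊕ 86 = 73
byte 7: bb ⊕ 29 = 92

a1 71 8c 35 01 b8 73 92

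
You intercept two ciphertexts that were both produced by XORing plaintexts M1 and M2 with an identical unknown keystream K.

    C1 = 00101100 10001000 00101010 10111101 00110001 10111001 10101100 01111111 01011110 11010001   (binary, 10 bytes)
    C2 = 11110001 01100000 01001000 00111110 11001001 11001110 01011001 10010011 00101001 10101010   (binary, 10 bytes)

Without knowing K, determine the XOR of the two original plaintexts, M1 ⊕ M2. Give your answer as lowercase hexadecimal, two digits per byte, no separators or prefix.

dde86283f877f5ec777b

C1 ⊕ C2 = (M1 ⊕ K) ⊕ (M2 ⊕ K) = M1 ⊕ M2 — the shared key cancels under XOR.
byte 0: 2c ^ f1 = dd
byte 1: 88 ^ 60 = e8
byte 2: 2a ^ 48 = 62
byte 3: bd ^ 3e = 83
byte 4: 31 ^ c9 = f8
byte 5: b9 ^ ce = 77
byte 6: ac ^ 59 = f5
byte 7: 7f ^ 93 = ec
byte 8: 5e ^ 29 = 77
byte 9: d1 ^ aa = 7b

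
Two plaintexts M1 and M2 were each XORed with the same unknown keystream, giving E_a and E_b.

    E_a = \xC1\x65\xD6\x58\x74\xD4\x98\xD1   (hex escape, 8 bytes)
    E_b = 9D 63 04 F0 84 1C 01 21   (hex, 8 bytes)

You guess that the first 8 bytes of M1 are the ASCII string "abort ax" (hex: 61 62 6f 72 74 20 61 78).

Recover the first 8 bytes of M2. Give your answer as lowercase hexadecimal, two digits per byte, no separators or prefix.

First, E_a ⊕ E_b = (M1 ⊕ K) ⊕ (M2 ⊕ K) = M1 ⊕ M2, so the key drops out. Then M2 = (M1 ⊕ M2) ⊕ M1 over the first 8 bytes.
byte 0: (c1 ⊕ 9d) ⊕ 61 = 5c ⊕ 61 = 3d
byte 1: (65 ⊕ 63) ⊕ 62 = 06 ⊕ 62 = 64
byte 2: (d6 ⊕ 04) ⊕ 6f = d2 ⊕ 6f = bd
byte 3: (58 ⊕ f0) ⊕ 72 = a8 ⊕ 72 = da
byte 4: (74 ⊕ 84) ⊕ 74 = f0 ⊕ 74 = 84
byte 5: (d4 ⊕ 1c) ⊕ 20 = c8 ⊕ 20 = e8
byte 6: (98 ⊕ 01) ⊕ 61 = 99 ⊕ 61 = f8
byte 7: (d1 ⊕ 21) ⊕ 78 = f0 ⊕ 78 = 88

3d64bdda84e8f888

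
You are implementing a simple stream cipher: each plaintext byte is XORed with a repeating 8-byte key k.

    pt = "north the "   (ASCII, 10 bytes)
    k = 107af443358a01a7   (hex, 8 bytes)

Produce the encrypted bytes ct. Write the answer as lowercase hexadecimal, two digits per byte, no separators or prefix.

The 8-byte key repeats, so the effective keystream is 10 7a f4 43 35 8a 01 a7 10 7a.
byte 0: 6e ⊕ 10 = 7e
byte 1: 6f ⊕ 7a = 15
byte 2: 72 ⊕ f4 = 86
byte 3: 74 ⊕ 43 = 37
byte 4: 68 ⊕ 35 = 5d
byte 5: 20 ⊕ 8a = aa
byte 6: 74 ⊕ 01 = 75
byte 7: 68 ⊕ a7 = cf
byte 8: 65 ⊕ 10 = 75
byte 9: 20 ⊕ 7a = 5a

7e1586375daa75cf755a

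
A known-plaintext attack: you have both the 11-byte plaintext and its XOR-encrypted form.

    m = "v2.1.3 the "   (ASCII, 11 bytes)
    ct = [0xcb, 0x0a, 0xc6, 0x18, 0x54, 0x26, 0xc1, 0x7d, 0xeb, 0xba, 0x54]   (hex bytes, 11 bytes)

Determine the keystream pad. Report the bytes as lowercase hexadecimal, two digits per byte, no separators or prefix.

bd38e8297a15e10983df74

Since ct = m ⊕ pad, XORing both sides with m gives pad = m ⊕ ct.
76 XOR cb = bd
32 XOR 0a = 38
2e XOR c6 = e8
31 XOR 18 = 29
2e XOR 54 = 7a
33 XOR 26 = 15
20 XOR c1 = e1
74 XOR 7d = 09
68 XOR eb = 83
65 XOR ba = df
20 XOR 54 = 74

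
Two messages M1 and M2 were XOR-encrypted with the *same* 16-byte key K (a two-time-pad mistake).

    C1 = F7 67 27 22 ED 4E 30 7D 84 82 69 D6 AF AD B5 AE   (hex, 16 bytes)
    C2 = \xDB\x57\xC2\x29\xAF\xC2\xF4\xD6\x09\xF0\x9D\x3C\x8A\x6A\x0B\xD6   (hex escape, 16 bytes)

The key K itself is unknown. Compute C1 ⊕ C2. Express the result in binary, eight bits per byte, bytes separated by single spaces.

C1 ⊕ C2 = (M1 ⊕ K) ⊕ (M2 ⊕ K) = M1 ⊕ M2 — the shared key cancels under XOR.
f7 ^ db = 2c
67 ^ 57 = 30
27 ^ c2 = e5
22 ^ 29 = 0b
ed ^ af = 42
4e ^ c2 = 8c
30 ^ f4 = c4
7d ^ d6 = ab
84 ^ 09 = 8d
82 ^ f0 = 72
69 ^ 9d = f4
d6 ^ 3c = ea
af ^ 8a = 25
ad ^ 6a = c7
b5 ^ 0b = be
ae ^ d6 = 78

00101100 00110000 11100101 00001011 01000010 10001100 11000100 10101011 10001101 01110010 11110100 11101010 00100101 11000111 10111110 01111000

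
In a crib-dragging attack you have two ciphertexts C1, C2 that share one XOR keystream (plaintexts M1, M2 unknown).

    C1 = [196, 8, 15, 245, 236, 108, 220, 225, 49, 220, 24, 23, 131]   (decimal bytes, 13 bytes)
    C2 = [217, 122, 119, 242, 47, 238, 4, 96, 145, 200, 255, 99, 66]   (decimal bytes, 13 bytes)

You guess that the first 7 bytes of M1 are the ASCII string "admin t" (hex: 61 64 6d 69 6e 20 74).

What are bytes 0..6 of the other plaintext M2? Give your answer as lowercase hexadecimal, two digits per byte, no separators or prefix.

First, C1 ⊕ C2 = (M1 ⊕ K) ⊕ (M2 ⊕ K) = M1 ⊕ M2, so the key drops out. Then M2 = (M1 ⊕ M2) ⊕ M1 over the first 7 bytes.
byte 0: (c4 ^ d9) ^ 61 = 1d ^ 61 = 7c
byte 1: (08 ^ 7a) ^ 64 = 72 ^ 64 = 16
byte 2: (0f ^ 77) ^ 6d = 78 ^ 6d = 15
byte 3: (f5 ^ f2) ^ 69 = 07 ^ 69 = 6e
byte 4: (ec ^ 2f) ^ 6e = c3 ^ 6e = ad
byte 5: (6c ^ ee) ^ 20 = 82 ^ 20 = a2
byte 6: (dc ^ 04) ^ 74 = d8 ^ 74 = ac

7c16156eada2ac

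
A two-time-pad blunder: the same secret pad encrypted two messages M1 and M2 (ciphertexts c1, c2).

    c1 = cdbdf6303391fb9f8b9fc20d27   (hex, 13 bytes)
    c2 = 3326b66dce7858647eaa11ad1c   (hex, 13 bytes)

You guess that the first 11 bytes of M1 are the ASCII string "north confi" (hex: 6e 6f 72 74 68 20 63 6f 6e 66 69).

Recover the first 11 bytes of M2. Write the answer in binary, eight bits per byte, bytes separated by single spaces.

10010000 11110100 00110010 00101001 10010101 11001001 11000000 10010100 10011011 01010011 10111010

First, c1 ⊕ c2 = (M1 ⊕ K) ⊕ (M2 ⊕ K) = M1 ⊕ M2, so the key drops out. Then M2 = (M1 ⊕ M2) ⊕ M1 over the first 11 bytes.
byte 0: (cd ⊕ 33) ⊕ 6e = fe ⊕ 6e = 90
byte 1: (bd ⊕ 26) ⊕ 6f = 9b ⊕ 6f = f4
byte 2: (f6 ⊕ b6) ⊕ 72 = 40 ⊕ 72 = 32
byte 3: (30 ⊕ 6d) ⊕ 74 = 5d ⊕ 74 = 29
byte 4: (33 ⊕ ce) ⊕ 68 = fd ⊕ 68 = 95
byte 5: (91 ⊕ 78) ⊕ 20 = e9 ⊕ 20 = c9
byte 6: (fb ⊕ 58) ⊕ 63 = a3 ⊕ 63 = c0
byte 7: (9f ⊕ 64) ⊕ 6f = fb ⊕ 6f = 94
byte 8: (8b ⊕ 7e) ⊕ 6e = f5 ⊕ 6e = 9b
byte 9: (9f ⊕ aa) ⊕ 66 = 35 ⊕ 66 = 53
byte 10: (c2 ⊕ 11) ⊕ 69 = d3 ⊕ 69 = ba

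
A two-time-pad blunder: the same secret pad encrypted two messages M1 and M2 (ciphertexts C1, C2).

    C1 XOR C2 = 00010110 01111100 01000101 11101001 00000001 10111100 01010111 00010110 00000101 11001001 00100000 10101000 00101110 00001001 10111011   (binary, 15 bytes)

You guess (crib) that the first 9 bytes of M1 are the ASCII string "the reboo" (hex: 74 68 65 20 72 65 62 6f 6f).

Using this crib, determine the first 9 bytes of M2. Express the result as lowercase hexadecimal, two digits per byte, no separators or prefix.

621420c973d935796a

Since C1 ⊕ C2 = M1 ⊕ M2, XORing with the guessed M1 bytes yields the corresponding M2 bytes: M2 = (C1 ⊕ C2) ⊕ M1.
byte 0: 00010110 ⊕ 01110100 = 01100010
byte 1: 01111100 ⊕ 01101000 = 00010100
byte 2: 01000101 ⊕ 01100101 = 00100000
byte 3: 11101001 ⊕ 00100000 = 11001001
byte 4: 00000001 ⊕ 01110010 = 01110011
byte 5: 10111100 ⊕ 01100101 = 11011001
byte 6: 01010111 ⊕ 01100010 = 00110101
byte 7: 00010110 ⊕ 01101111 = 01111001
byte 8: 00000101 ⊕ 01101111 = 01101010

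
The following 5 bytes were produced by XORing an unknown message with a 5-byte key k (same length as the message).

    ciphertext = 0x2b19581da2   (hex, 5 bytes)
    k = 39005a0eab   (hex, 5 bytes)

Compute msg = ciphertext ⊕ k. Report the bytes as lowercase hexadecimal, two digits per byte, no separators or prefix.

byte 0: 2b ⊕ 39 = 12
byte 1: 19 ⊕ 00 = 19
byte 2: 58 ⊕ 5a = 02
byte 3: 1d ⊕ 0e = 13
byte 4: a2 ⊕ ab = 09

1219021309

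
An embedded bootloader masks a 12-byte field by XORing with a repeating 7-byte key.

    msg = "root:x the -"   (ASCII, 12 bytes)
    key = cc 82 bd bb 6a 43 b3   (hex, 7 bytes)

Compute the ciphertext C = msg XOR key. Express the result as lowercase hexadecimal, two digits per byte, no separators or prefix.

beedd2cf503b93b8ead89b47

The 7-byte key repeats, so the effective keystream is cc 82 bd bb 6a 43 b3 cc 82 bd bb 6a.
byte 0: 114 xor 204 = 190
byte 1: 111 xor 130 = 237
byte 2: 111 xor 189 = 210
byte 3: 116 xor 187 = 207
byte 4:  58 xor 106 =  80
byte 5: 120 xor  67 =  59
byte 6:  32 xor 179 = 147
byte 7: 116 xor 204 = 184
byte 8: 104 xor 130 = 234
byte 9: 101 xor 189 = 216
byte 10:  32 xor 187 = 155
byte 11:  45 xor 106 =  71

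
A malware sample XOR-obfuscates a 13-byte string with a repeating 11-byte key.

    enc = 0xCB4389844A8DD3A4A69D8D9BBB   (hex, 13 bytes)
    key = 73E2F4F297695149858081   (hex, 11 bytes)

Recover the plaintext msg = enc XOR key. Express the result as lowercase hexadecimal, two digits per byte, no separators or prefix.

The 11-byte key repeats, so the effective keystream is 73 e2 f4 f2 97 69 51 49 85 80 81 73 e2.
byte 0: cb ^ 73 = b8
byte 1: 43 ^ e2 = a1
byte 2: 89 ^ f4 = 7d
byte 3: 84 ^ f2 = 76
byte 4: 4a ^ 97 = dd
byte 5: 8d ^ 69 = e4
byte 6: d3 ^ 51 = 82
byte 7: a4 ^ 49 = ed
byte 8: a6 ^ 85 = 23
byte 9: 9d ^ 80 = 1d
byte 10: 8d ^ 81 = 0c
byte 11: 9b ^ 73 = e8
byte 12: bb ^ e2 = 59

b8a17d76dde482ed231d0ce859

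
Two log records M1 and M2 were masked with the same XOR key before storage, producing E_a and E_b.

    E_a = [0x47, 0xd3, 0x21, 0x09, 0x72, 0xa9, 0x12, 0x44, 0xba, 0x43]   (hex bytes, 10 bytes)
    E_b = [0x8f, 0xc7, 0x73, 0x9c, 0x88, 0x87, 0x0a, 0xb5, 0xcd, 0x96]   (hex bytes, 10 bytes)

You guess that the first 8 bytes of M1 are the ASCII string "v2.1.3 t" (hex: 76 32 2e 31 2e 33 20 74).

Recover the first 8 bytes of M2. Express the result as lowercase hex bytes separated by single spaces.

be 26 7c a4 d4 1d 38 85

First, E_a ⊕ E_b = (M1 ⊕ K) ⊕ (M2 ⊕ K) = M1 ⊕ M2, so the key drops out. Then M2 = (M1 ⊕ M2) ⊕ M1 over the first 8 bytes.
byte 0: (47 xor 8f) xor 76 = c8 xor 76 = be
byte 1: (d3 xor c7) xor 32 = 14 xor 32 = 26
byte 2: (21 xor 73) xor 2e = 52 xor 2e = 7c
byte 3: (09 xor 9c) xor 31 = 95 xor 31 = a4
byte 4: (72 xor 88) xor 2e = fa xor 2e = d4
byte 5: (a9 xor 87) xor 33 = 2e xor 33 = 1d
byte 6: (12 xor 0a) xor 20 = 18 xor 20 = 38
byte 7: (44 xor b5) xor 74 = f1 xor 74 = 85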